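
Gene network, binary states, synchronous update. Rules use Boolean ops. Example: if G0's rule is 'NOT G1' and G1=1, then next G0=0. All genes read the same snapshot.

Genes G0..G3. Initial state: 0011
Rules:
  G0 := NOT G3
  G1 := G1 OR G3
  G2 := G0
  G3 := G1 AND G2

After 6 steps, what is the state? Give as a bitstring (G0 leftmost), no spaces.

Step 1: G0=NOT G3=NOT 1=0 G1=G1|G3=0|1=1 G2=G0=0 G3=G1&G2=0&1=0 -> 0100
Step 2: G0=NOT G3=NOT 0=1 G1=G1|G3=1|0=1 G2=G0=0 G3=G1&G2=1&0=0 -> 1100
Step 3: G0=NOT G3=NOT 0=1 G1=G1|G3=1|0=1 G2=G0=1 G3=G1&G2=1&0=0 -> 1110
Step 4: G0=NOT G3=NOT 0=1 G1=G1|G3=1|0=1 G2=G0=1 G3=G1&G2=1&1=1 -> 1111
Step 5: G0=NOT G3=NOT 1=0 G1=G1|G3=1|1=1 G2=G0=1 G3=G1&G2=1&1=1 -> 0111
Step 6: G0=NOT G3=NOT 1=0 G1=G1|G3=1|1=1 G2=G0=0 G3=G1&G2=1&1=1 -> 0101

0101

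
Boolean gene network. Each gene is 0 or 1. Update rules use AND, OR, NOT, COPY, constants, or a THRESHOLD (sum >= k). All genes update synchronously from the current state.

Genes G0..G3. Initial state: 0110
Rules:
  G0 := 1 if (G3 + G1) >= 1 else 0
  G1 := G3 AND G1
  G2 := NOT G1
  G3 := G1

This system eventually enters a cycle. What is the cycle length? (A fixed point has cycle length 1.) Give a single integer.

Step 0: 0110
Step 1: G0=(0+1>=1)=1 G1=G3&G1=0&1=0 G2=NOT G1=NOT 1=0 G3=G1=1 -> 1001
Step 2: G0=(1+0>=1)=1 G1=G3&G1=1&0=0 G2=NOT G1=NOT 0=1 G3=G1=0 -> 1010
Step 3: G0=(0+0>=1)=0 G1=G3&G1=0&0=0 G2=NOT G1=NOT 0=1 G3=G1=0 -> 0010
Step 4: G0=(0+0>=1)=0 G1=G3&G1=0&0=0 G2=NOT G1=NOT 0=1 G3=G1=0 -> 0010
State from step 4 equals state from step 3 -> cycle length 1

Answer: 1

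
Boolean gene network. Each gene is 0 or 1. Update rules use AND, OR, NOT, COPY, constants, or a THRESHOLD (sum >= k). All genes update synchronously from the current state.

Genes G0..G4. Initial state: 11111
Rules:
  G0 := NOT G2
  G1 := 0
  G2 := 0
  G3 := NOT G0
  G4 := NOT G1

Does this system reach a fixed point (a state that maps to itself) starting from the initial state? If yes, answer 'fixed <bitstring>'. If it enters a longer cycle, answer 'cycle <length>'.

Answer: fixed 10001

Derivation:
Step 0: 11111
Step 1: G0=NOT G2=NOT 1=0 G1=0(const) G2=0(const) G3=NOT G0=NOT 1=0 G4=NOT G1=NOT 1=0 -> 00000
Step 2: G0=NOT G2=NOT 0=1 G1=0(const) G2=0(const) G3=NOT G0=NOT 0=1 G4=NOT G1=NOT 0=1 -> 10011
Step 3: G0=NOT G2=NOT 0=1 G1=0(const) G2=0(const) G3=NOT G0=NOT 1=0 G4=NOT G1=NOT 0=1 -> 10001
Step 4: G0=NOT G2=NOT 0=1 G1=0(const) G2=0(const) G3=NOT G0=NOT 1=0 G4=NOT G1=NOT 0=1 -> 10001
Fixed point reached at step 3: 10001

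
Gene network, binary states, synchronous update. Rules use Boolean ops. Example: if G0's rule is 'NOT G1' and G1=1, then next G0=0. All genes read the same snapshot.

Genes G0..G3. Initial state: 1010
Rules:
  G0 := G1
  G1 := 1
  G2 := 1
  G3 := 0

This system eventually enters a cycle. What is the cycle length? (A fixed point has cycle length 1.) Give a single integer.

Step 0: 1010
Step 1: G0=G1=0 G1=1(const) G2=1(const) G3=0(const) -> 0110
Step 2: G0=G1=1 G1=1(const) G2=1(const) G3=0(const) -> 1110
Step 3: G0=G1=1 G1=1(const) G2=1(const) G3=0(const) -> 1110
State from step 3 equals state from step 2 -> cycle length 1

Answer: 1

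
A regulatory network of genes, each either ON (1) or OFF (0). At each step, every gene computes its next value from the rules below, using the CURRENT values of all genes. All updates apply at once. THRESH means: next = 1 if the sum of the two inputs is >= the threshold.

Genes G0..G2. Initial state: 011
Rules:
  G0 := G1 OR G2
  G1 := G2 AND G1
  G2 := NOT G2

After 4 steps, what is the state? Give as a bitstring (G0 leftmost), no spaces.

Step 1: G0=G1|G2=1|1=1 G1=G2&G1=1&1=1 G2=NOT G2=NOT 1=0 -> 110
Step 2: G0=G1|G2=1|0=1 G1=G2&G1=0&1=0 G2=NOT G2=NOT 0=1 -> 101
Step 3: G0=G1|G2=0|1=1 G1=G2&G1=1&0=0 G2=NOT G2=NOT 1=0 -> 100
Step 4: G0=G1|G2=0|0=0 G1=G2&G1=0&0=0 G2=NOT G2=NOT 0=1 -> 001

001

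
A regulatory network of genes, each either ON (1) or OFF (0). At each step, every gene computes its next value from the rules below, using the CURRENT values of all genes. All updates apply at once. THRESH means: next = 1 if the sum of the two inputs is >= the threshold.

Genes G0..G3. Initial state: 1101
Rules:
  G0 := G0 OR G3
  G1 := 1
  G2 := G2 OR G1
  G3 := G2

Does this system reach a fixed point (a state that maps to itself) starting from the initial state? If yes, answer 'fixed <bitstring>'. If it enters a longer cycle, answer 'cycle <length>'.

Answer: fixed 1111

Derivation:
Step 0: 1101
Step 1: G0=G0|G3=1|1=1 G1=1(const) G2=G2|G1=0|1=1 G3=G2=0 -> 1110
Step 2: G0=G0|G3=1|0=1 G1=1(const) G2=G2|G1=1|1=1 G3=G2=1 -> 1111
Step 3: G0=G0|G3=1|1=1 G1=1(const) G2=G2|G1=1|1=1 G3=G2=1 -> 1111
Fixed point reached at step 2: 1111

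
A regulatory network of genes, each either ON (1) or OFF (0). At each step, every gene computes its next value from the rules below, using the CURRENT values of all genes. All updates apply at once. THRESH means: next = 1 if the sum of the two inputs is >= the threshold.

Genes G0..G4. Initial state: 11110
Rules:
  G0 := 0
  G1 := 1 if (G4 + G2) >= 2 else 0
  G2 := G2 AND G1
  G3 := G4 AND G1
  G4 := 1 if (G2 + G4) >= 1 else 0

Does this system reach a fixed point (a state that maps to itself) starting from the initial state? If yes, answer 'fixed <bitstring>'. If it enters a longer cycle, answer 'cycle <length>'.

Step 0: 11110
Step 1: G0=0(const) G1=(0+1>=2)=0 G2=G2&G1=1&1=1 G3=G4&G1=0&1=0 G4=(1+0>=1)=1 -> 00101
Step 2: G0=0(const) G1=(1+1>=2)=1 G2=G2&G1=1&0=0 G3=G4&G1=1&0=0 G4=(1+1>=1)=1 -> 01001
Step 3: G0=0(const) G1=(1+0>=2)=0 G2=G2&G1=0&1=0 G3=G4&G1=1&1=1 G4=(0+1>=1)=1 -> 00011
Step 4: G0=0(const) G1=(1+0>=2)=0 G2=G2&G1=0&0=0 G3=G4&G1=1&0=0 G4=(0+1>=1)=1 -> 00001
Step 5: G0=0(const) G1=(1+0>=2)=0 G2=G2&G1=0&0=0 G3=G4&G1=1&0=0 G4=(0+1>=1)=1 -> 00001
Fixed point reached at step 4: 00001

Answer: fixed 00001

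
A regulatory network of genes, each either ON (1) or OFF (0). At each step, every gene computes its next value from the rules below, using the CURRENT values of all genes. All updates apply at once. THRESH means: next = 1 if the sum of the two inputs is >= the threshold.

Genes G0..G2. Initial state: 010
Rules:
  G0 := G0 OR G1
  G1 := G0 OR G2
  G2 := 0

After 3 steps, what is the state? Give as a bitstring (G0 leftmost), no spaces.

Step 1: G0=G0|G1=0|1=1 G1=G0|G2=0|0=0 G2=0(const) -> 100
Step 2: G0=G0|G1=1|0=1 G1=G0|G2=1|0=1 G2=0(const) -> 110
Step 3: G0=G0|G1=1|1=1 G1=G0|G2=1|0=1 G2=0(const) -> 110

110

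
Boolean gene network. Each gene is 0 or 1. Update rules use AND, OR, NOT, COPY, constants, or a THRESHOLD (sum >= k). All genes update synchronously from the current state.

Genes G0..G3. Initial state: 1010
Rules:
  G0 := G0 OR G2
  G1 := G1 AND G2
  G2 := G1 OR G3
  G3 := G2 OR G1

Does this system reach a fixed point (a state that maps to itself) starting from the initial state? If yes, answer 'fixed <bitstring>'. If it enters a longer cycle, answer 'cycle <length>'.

Answer: cycle 2

Derivation:
Step 0: 1010
Step 1: G0=G0|G2=1|1=1 G1=G1&G2=0&1=0 G2=G1|G3=0|0=0 G3=G2|G1=1|0=1 -> 1001
Step 2: G0=G0|G2=1|0=1 G1=G1&G2=0&0=0 G2=G1|G3=0|1=1 G3=G2|G1=0|0=0 -> 1010
Cycle of length 2 starting at step 0 -> no fixed point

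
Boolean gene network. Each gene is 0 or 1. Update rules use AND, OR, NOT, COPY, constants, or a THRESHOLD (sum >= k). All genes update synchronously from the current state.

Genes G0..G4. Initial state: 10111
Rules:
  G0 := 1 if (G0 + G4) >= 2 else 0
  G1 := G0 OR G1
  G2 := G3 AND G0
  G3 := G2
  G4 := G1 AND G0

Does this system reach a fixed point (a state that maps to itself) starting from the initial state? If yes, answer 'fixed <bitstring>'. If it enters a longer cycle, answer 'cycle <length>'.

Step 0: 10111
Step 1: G0=(1+1>=2)=1 G1=G0|G1=1|0=1 G2=G3&G0=1&1=1 G3=G2=1 G4=G1&G0=0&1=0 -> 11110
Step 2: G0=(1+0>=2)=0 G1=G0|G1=1|1=1 G2=G3&G0=1&1=1 G3=G2=1 G4=G1&G0=1&1=1 -> 01111
Step 3: G0=(0+1>=2)=0 G1=G0|G1=0|1=1 G2=G3&G0=1&0=0 G3=G2=1 G4=G1&G0=1&0=0 -> 01010
Step 4: G0=(0+0>=2)=0 G1=G0|G1=0|1=1 G2=G3&G0=1&0=0 G3=G2=0 G4=G1&G0=1&0=0 -> 01000
Step 5: G0=(0+0>=2)=0 G1=G0|G1=0|1=1 G2=G3&G0=0&0=0 G3=G2=0 G4=G1&G0=1&0=0 -> 01000
Fixed point reached at step 4: 01000

Answer: fixed 01000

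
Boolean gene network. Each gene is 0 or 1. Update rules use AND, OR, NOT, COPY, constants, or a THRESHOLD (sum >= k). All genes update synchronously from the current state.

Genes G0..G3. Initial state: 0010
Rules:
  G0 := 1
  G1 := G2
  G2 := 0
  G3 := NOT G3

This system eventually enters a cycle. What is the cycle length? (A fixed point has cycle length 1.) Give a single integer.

Step 0: 0010
Step 1: G0=1(const) G1=G2=1 G2=0(const) G3=NOT G3=NOT 0=1 -> 1101
Step 2: G0=1(const) G1=G2=0 G2=0(const) G3=NOT G3=NOT 1=0 -> 1000
Step 3: G0=1(const) G1=G2=0 G2=0(const) G3=NOT G3=NOT 0=1 -> 1001
Step 4: G0=1(const) G1=G2=0 G2=0(const) G3=NOT G3=NOT 1=0 -> 1000
State from step 4 equals state from step 2 -> cycle length 2

Answer: 2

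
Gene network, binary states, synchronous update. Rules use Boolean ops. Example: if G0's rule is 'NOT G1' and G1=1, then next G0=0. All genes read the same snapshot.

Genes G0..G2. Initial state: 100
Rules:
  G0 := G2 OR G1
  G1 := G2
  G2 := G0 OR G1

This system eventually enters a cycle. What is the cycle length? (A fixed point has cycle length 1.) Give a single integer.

Answer: 1

Derivation:
Step 0: 100
Step 1: G0=G2|G1=0|0=0 G1=G2=0 G2=G0|G1=1|0=1 -> 001
Step 2: G0=G2|G1=1|0=1 G1=G2=1 G2=G0|G1=0|0=0 -> 110
Step 3: G0=G2|G1=0|1=1 G1=G2=0 G2=G0|G1=1|1=1 -> 101
Step 4: G0=G2|G1=1|0=1 G1=G2=1 G2=G0|G1=1|0=1 -> 111
Step 5: G0=G2|G1=1|1=1 G1=G2=1 G2=G0|G1=1|1=1 -> 111
State from step 5 equals state from step 4 -> cycle length 1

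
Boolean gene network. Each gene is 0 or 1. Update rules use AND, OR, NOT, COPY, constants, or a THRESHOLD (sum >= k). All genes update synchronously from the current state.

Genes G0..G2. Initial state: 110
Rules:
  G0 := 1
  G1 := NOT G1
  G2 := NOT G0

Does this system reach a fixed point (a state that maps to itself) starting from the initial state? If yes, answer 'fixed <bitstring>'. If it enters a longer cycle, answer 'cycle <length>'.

Step 0: 110
Step 1: G0=1(const) G1=NOT G1=NOT 1=0 G2=NOT G0=NOT 1=0 -> 100
Step 2: G0=1(const) G1=NOT G1=NOT 0=1 G2=NOT G0=NOT 1=0 -> 110
Cycle of length 2 starting at step 0 -> no fixed point

Answer: cycle 2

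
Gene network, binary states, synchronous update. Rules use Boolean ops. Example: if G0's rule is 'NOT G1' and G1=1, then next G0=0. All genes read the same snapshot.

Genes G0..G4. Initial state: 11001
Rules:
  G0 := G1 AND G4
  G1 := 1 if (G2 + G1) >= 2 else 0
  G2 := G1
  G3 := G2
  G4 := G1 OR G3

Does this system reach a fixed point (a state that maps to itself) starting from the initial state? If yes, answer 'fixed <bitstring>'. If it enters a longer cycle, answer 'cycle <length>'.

Step 0: 11001
Step 1: G0=G1&G4=1&1=1 G1=(0+1>=2)=0 G2=G1=1 G3=G2=0 G4=G1|G3=1|0=1 -> 10101
Step 2: G0=G1&G4=0&1=0 G1=(1+0>=2)=0 G2=G1=0 G3=G2=1 G4=G1|G3=0|0=0 -> 00010
Step 3: G0=G1&G4=0&0=0 G1=(0+0>=2)=0 G2=G1=0 G3=G2=0 G4=G1|G3=0|1=1 -> 00001
Step 4: G0=G1&G4=0&1=0 G1=(0+0>=2)=0 G2=G1=0 G3=G2=0 G4=G1|G3=0|0=0 -> 00000
Step 5: G0=G1&G4=0&0=0 G1=(0+0>=2)=0 G2=G1=0 G3=G2=0 G4=G1|G3=0|0=0 -> 00000
Fixed point reached at step 4: 00000

Answer: fixed 00000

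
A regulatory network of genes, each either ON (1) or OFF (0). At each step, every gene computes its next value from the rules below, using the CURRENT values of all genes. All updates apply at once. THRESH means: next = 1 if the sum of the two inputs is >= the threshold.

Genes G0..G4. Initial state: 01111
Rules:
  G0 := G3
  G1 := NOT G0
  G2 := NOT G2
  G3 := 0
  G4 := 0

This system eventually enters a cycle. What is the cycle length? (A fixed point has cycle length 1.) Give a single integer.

Step 0: 01111
Step 1: G0=G3=1 G1=NOT G0=NOT 0=1 G2=NOT G2=NOT 1=0 G3=0(const) G4=0(const) -> 11000
Step 2: G0=G3=0 G1=NOT G0=NOT 1=0 G2=NOT G2=NOT 0=1 G3=0(const) G4=0(const) -> 00100
Step 3: G0=G3=0 G1=NOT G0=NOT 0=1 G2=NOT G2=NOT 1=0 G3=0(const) G4=0(const) -> 01000
Step 4: G0=G3=0 G1=NOT G0=NOT 0=1 G2=NOT G2=NOT 0=1 G3=0(const) G4=0(const) -> 01100
Step 5: G0=G3=0 G1=NOT G0=NOT 0=1 G2=NOT G2=NOT 1=0 G3=0(const) G4=0(const) -> 01000
State from step 5 equals state from step 3 -> cycle length 2

Answer: 2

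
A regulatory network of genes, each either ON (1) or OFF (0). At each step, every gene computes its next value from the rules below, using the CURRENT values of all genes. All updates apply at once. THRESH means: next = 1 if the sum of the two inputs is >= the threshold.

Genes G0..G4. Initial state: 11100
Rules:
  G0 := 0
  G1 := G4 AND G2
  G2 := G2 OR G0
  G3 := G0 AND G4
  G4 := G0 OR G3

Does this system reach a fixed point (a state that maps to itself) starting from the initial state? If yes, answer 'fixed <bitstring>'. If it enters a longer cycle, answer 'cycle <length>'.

Step 0: 11100
Step 1: G0=0(const) G1=G4&G2=0&1=0 G2=G2|G0=1|1=1 G3=G0&G4=1&0=0 G4=G0|G3=1|0=1 -> 00101
Step 2: G0=0(const) G1=G4&G2=1&1=1 G2=G2|G0=1|0=1 G3=G0&G4=0&1=0 G4=G0|G3=0|0=0 -> 01100
Step 3: G0=0(const) G1=G4&G2=0&1=0 G2=G2|G0=1|0=1 G3=G0&G4=0&0=0 G4=G0|G3=0|0=0 -> 00100
Step 4: G0=0(const) G1=G4&G2=0&1=0 G2=G2|G0=1|0=1 G3=G0&G4=0&0=0 G4=G0|G3=0|0=0 -> 00100
Fixed point reached at step 3: 00100

Answer: fixed 00100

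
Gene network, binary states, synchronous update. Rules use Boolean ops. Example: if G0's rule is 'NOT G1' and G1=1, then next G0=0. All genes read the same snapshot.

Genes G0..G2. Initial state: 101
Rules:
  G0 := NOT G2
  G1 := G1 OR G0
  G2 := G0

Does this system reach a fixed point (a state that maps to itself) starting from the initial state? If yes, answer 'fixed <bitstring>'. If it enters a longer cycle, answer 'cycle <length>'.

Step 0: 101
Step 1: G0=NOT G2=NOT 1=0 G1=G1|G0=0|1=1 G2=G0=1 -> 011
Step 2: G0=NOT G2=NOT 1=0 G1=G1|G0=1|0=1 G2=G0=0 -> 010
Step 3: G0=NOT G2=NOT 0=1 G1=G1|G0=1|0=1 G2=G0=0 -> 110
Step 4: G0=NOT G2=NOT 0=1 G1=G1|G0=1|1=1 G2=G0=1 -> 111
Step 5: G0=NOT G2=NOT 1=0 G1=G1|G0=1|1=1 G2=G0=1 -> 011
Cycle of length 4 starting at step 1 -> no fixed point

Answer: cycle 4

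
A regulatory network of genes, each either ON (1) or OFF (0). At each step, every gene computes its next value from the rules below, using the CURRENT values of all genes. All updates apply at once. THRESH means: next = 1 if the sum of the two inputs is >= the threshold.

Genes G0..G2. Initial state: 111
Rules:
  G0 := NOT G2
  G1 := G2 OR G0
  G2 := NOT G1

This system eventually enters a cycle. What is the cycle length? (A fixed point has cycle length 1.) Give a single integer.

Step 0: 111
Step 1: G0=NOT G2=NOT 1=0 G1=G2|G0=1|1=1 G2=NOT G1=NOT 1=0 -> 010
Step 2: G0=NOT G2=NOT 0=1 G1=G2|G0=0|0=0 G2=NOT G1=NOT 1=0 -> 100
Step 3: G0=NOT G2=NOT 0=1 G1=G2|G0=0|1=1 G2=NOT G1=NOT 0=1 -> 111
State from step 3 equals state from step 0 -> cycle length 3

Answer: 3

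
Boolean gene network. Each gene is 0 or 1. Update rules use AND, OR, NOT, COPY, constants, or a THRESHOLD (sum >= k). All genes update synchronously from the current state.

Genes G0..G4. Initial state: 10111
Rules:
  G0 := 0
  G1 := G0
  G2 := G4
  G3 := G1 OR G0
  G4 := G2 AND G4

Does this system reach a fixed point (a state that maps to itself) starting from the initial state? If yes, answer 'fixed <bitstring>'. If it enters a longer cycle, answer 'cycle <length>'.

Answer: fixed 00101

Derivation:
Step 0: 10111
Step 1: G0=0(const) G1=G0=1 G2=G4=1 G3=G1|G0=0|1=1 G4=G2&G4=1&1=1 -> 01111
Step 2: G0=0(const) G1=G0=0 G2=G4=1 G3=G1|G0=1|0=1 G4=G2&G4=1&1=1 -> 00111
Step 3: G0=0(const) G1=G0=0 G2=G4=1 G3=G1|G0=0|0=0 G4=G2&G4=1&1=1 -> 00101
Step 4: G0=0(const) G1=G0=0 G2=G4=1 G3=G1|G0=0|0=0 G4=G2&G4=1&1=1 -> 00101
Fixed point reached at step 3: 00101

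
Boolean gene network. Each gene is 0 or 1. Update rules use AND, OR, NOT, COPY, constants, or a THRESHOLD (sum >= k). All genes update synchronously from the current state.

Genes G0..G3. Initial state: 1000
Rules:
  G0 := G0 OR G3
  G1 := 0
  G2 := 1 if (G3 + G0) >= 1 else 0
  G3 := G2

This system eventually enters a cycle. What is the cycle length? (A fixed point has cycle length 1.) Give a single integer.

Answer: 1

Derivation:
Step 0: 1000
Step 1: G0=G0|G3=1|0=1 G1=0(const) G2=(0+1>=1)=1 G3=G2=0 -> 1010
Step 2: G0=G0|G3=1|0=1 G1=0(const) G2=(0+1>=1)=1 G3=G2=1 -> 1011
Step 3: G0=G0|G3=1|1=1 G1=0(const) G2=(1+1>=1)=1 G3=G2=1 -> 1011
State from step 3 equals state from step 2 -> cycle length 1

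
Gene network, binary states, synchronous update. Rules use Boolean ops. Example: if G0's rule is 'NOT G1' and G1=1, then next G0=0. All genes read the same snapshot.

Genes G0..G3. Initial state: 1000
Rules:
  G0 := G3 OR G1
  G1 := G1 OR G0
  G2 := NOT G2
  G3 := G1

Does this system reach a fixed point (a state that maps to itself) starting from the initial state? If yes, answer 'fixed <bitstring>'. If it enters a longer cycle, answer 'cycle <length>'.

Step 0: 1000
Step 1: G0=G3|G1=0|0=0 G1=G1|G0=0|1=1 G2=NOT G2=NOT 0=1 G3=G1=0 -> 0110
Step 2: G0=G3|G1=0|1=1 G1=G1|G0=1|0=1 G2=NOT G2=NOT 1=0 G3=G1=1 -> 1101
Step 3: G0=G3|G1=1|1=1 G1=G1|G0=1|1=1 G2=NOT G2=NOT 0=1 G3=G1=1 -> 1111
Step 4: G0=G3|G1=1|1=1 G1=G1|G0=1|1=1 G2=NOT G2=NOT 1=0 G3=G1=1 -> 1101
Cycle of length 2 starting at step 2 -> no fixed point

Answer: cycle 2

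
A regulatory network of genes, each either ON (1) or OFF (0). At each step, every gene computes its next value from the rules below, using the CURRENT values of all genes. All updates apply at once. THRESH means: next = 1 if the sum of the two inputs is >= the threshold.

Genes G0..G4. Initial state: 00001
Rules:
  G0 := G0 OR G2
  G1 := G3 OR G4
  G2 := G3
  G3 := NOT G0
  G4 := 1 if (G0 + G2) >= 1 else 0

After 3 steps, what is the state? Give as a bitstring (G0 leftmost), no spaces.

Step 1: G0=G0|G2=0|0=0 G1=G3|G4=0|1=1 G2=G3=0 G3=NOT G0=NOT 0=1 G4=(0+0>=1)=0 -> 01010
Step 2: G0=G0|G2=0|0=0 G1=G3|G4=1|0=1 G2=G3=1 G3=NOT G0=NOT 0=1 G4=(0+0>=1)=0 -> 01110
Step 3: G0=G0|G2=0|1=1 G1=G3|G4=1|0=1 G2=G3=1 G3=NOT G0=NOT 0=1 G4=(0+1>=1)=1 -> 11111

11111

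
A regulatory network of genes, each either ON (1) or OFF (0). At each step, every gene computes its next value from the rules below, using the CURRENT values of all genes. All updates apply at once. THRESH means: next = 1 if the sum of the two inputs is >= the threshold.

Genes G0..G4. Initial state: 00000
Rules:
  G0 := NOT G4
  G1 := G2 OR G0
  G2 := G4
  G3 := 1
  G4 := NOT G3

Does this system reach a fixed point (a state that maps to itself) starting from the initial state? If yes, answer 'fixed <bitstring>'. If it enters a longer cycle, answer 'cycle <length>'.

Answer: fixed 11010

Derivation:
Step 0: 00000
Step 1: G0=NOT G4=NOT 0=1 G1=G2|G0=0|0=0 G2=G4=0 G3=1(const) G4=NOT G3=NOT 0=1 -> 10011
Step 2: G0=NOT G4=NOT 1=0 G1=G2|G0=0|1=1 G2=G4=1 G3=1(const) G4=NOT G3=NOT 1=0 -> 01110
Step 3: G0=NOT G4=NOT 0=1 G1=G2|G0=1|0=1 G2=G4=0 G3=1(const) G4=NOT G3=NOT 1=0 -> 11010
Step 4: G0=NOT G4=NOT 0=1 G1=G2|G0=0|1=1 G2=G4=0 G3=1(const) G4=NOT G3=NOT 1=0 -> 11010
Fixed point reached at step 3: 11010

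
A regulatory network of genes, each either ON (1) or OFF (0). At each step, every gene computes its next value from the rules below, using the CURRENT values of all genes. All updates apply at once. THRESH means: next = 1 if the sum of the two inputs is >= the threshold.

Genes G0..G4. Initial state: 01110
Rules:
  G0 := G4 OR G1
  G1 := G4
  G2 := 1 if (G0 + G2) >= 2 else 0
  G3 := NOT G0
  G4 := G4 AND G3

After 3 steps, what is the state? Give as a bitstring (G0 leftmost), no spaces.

Step 1: G0=G4|G1=0|1=1 G1=G4=0 G2=(0+1>=2)=0 G3=NOT G0=NOT 0=1 G4=G4&G3=0&1=0 -> 10010
Step 2: G0=G4|G1=0|0=0 G1=G4=0 G2=(1+0>=2)=0 G3=NOT G0=NOT 1=0 G4=G4&G3=0&1=0 -> 00000
Step 3: G0=G4|G1=0|0=0 G1=G4=0 G2=(0+0>=2)=0 G3=NOT G0=NOT 0=1 G4=G4&G3=0&0=0 -> 00010

00010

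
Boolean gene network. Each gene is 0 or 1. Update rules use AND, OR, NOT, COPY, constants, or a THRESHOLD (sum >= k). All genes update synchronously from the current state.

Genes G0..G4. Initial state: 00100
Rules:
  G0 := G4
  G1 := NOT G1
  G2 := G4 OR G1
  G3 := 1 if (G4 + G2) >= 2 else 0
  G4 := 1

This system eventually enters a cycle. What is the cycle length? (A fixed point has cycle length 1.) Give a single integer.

Step 0: 00100
Step 1: G0=G4=0 G1=NOT G1=NOT 0=1 G2=G4|G1=0|0=0 G3=(0+1>=2)=0 G4=1(const) -> 01001
Step 2: G0=G4=1 G1=NOT G1=NOT 1=0 G2=G4|G1=1|1=1 G3=(1+0>=2)=0 G4=1(const) -> 10101
Step 3: G0=G4=1 G1=NOT G1=NOT 0=1 G2=G4|G1=1|0=1 G3=(1+1>=2)=1 G4=1(const) -> 11111
Step 4: G0=G4=1 G1=NOT G1=NOT 1=0 G2=G4|G1=1|1=1 G3=(1+1>=2)=1 G4=1(const) -> 10111
Step 5: G0=G4=1 G1=NOT G1=NOT 0=1 G2=G4|G1=1|0=1 G3=(1+1>=2)=1 G4=1(const) -> 11111
State from step 5 equals state from step 3 -> cycle length 2

Answer: 2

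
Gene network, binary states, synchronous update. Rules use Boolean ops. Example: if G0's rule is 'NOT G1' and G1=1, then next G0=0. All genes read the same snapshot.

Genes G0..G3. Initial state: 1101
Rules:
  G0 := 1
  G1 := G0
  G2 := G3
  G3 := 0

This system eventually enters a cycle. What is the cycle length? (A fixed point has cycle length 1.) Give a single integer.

Step 0: 1101
Step 1: G0=1(const) G1=G0=1 G2=G3=1 G3=0(const) -> 1110
Step 2: G0=1(const) G1=G0=1 G2=G3=0 G3=0(const) -> 1100
Step 3: G0=1(const) G1=G0=1 G2=G3=0 G3=0(const) -> 1100
State from step 3 equals state from step 2 -> cycle length 1

Answer: 1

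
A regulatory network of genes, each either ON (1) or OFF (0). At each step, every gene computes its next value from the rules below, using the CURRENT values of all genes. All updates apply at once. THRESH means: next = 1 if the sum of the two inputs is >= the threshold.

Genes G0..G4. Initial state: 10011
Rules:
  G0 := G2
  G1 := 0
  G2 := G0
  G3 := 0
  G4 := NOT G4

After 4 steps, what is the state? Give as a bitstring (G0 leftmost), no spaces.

Step 1: G0=G2=0 G1=0(const) G2=G0=1 G3=0(const) G4=NOT G4=NOT 1=0 -> 00100
Step 2: G0=G2=1 G1=0(const) G2=G0=0 G3=0(const) G4=NOT G4=NOT 0=1 -> 10001
Step 3: G0=G2=0 G1=0(const) G2=G0=1 G3=0(const) G4=NOT G4=NOT 1=0 -> 00100
Step 4: G0=G2=1 G1=0(const) G2=G0=0 G3=0(const) G4=NOT G4=NOT 0=1 -> 10001

10001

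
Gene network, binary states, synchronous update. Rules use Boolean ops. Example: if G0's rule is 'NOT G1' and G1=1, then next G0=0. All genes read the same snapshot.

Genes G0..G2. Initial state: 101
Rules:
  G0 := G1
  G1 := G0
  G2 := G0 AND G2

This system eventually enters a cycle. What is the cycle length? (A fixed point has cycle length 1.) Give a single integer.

Step 0: 101
Step 1: G0=G1=0 G1=G0=1 G2=G0&G2=1&1=1 -> 011
Step 2: G0=G1=1 G1=G0=0 G2=G0&G2=0&1=0 -> 100
Step 3: G0=G1=0 G1=G0=1 G2=G0&G2=1&0=0 -> 010
Step 4: G0=G1=1 G1=G0=0 G2=G0&G2=0&0=0 -> 100
State from step 4 equals state from step 2 -> cycle length 2

Answer: 2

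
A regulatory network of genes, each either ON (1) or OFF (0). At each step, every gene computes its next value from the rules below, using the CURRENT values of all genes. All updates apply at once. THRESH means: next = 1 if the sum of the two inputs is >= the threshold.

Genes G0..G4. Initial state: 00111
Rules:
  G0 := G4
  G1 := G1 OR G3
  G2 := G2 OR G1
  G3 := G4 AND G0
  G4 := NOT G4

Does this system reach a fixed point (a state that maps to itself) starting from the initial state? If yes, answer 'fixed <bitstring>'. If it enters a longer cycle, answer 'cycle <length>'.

Step 0: 00111
Step 1: G0=G4=1 G1=G1|G3=0|1=1 G2=G2|G1=1|0=1 G3=G4&G0=1&0=0 G4=NOT G4=NOT 1=0 -> 11100
Step 2: G0=G4=0 G1=G1|G3=1|0=1 G2=G2|G1=1|1=1 G3=G4&G0=0&1=0 G4=NOT G4=NOT 0=1 -> 01101
Step 3: G0=G4=1 G1=G1|G3=1|0=1 G2=G2|G1=1|1=1 G3=G4&G0=1&0=0 G4=NOT G4=NOT 1=0 -> 11100
Cycle of length 2 starting at step 1 -> no fixed point

Answer: cycle 2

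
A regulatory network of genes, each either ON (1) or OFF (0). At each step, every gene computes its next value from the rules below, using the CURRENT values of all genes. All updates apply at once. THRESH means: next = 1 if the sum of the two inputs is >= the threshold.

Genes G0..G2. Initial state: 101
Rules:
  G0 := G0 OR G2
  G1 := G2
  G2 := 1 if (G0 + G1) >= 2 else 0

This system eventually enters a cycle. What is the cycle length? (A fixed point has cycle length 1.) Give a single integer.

Step 0: 101
Step 1: G0=G0|G2=1|1=1 G1=G2=1 G2=(1+0>=2)=0 -> 110
Step 2: G0=G0|G2=1|0=1 G1=G2=0 G2=(1+1>=2)=1 -> 101
State from step 2 equals state from step 0 -> cycle length 2

Answer: 2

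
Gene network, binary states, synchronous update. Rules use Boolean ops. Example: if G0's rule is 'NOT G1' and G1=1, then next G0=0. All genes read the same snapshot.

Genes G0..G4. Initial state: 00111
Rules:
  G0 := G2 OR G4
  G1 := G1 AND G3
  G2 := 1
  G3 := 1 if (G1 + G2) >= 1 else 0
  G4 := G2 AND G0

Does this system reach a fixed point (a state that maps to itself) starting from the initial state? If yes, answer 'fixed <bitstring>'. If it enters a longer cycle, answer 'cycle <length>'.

Answer: fixed 10111

Derivation:
Step 0: 00111
Step 1: G0=G2|G4=1|1=1 G1=G1&G3=0&1=0 G2=1(const) G3=(0+1>=1)=1 G4=G2&G0=1&0=0 -> 10110
Step 2: G0=G2|G4=1|0=1 G1=G1&G3=0&1=0 G2=1(const) G3=(0+1>=1)=1 G4=G2&G0=1&1=1 -> 10111
Step 3: G0=G2|G4=1|1=1 G1=G1&G3=0&1=0 G2=1(const) G3=(0+1>=1)=1 G4=G2&G0=1&1=1 -> 10111
Fixed point reached at step 2: 10111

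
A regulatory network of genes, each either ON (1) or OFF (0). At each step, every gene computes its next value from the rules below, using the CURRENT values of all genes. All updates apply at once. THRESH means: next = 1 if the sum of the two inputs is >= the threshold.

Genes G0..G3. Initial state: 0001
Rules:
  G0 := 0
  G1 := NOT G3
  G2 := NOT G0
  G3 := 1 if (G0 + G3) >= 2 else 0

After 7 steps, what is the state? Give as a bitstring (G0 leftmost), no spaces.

Step 1: G0=0(const) G1=NOT G3=NOT 1=0 G2=NOT G0=NOT 0=1 G3=(0+1>=2)=0 -> 0010
Step 2: G0=0(const) G1=NOT G3=NOT 0=1 G2=NOT G0=NOT 0=1 G3=(0+0>=2)=0 -> 0110
Step 3: G0=0(const) G1=NOT G3=NOT 0=1 G2=NOT G0=NOT 0=1 G3=(0+0>=2)=0 -> 0110
Step 4: G0=0(const) G1=NOT G3=NOT 0=1 G2=NOT G0=NOT 0=1 G3=(0+0>=2)=0 -> 0110
Step 5: G0=0(const) G1=NOT G3=NOT 0=1 G2=NOT G0=NOT 0=1 G3=(0+0>=2)=0 -> 0110
Step 6: G0=0(const) G1=NOT G3=NOT 0=1 G2=NOT G0=NOT 0=1 G3=(0+0>=2)=0 -> 0110
Step 7: G0=0(const) G1=NOT G3=NOT 0=1 G2=NOT G0=NOT 0=1 G3=(0+0>=2)=0 -> 0110

0110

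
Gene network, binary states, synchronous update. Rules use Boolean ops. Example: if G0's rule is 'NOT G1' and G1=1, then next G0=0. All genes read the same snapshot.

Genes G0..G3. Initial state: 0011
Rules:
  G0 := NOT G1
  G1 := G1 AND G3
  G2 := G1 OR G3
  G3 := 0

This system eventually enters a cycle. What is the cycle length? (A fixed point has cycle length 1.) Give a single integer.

Answer: 1

Derivation:
Step 0: 0011
Step 1: G0=NOT G1=NOT 0=1 G1=G1&G3=0&1=0 G2=G1|G3=0|1=1 G3=0(const) -> 1010
Step 2: G0=NOT G1=NOT 0=1 G1=G1&G3=0&0=0 G2=G1|G3=0|0=0 G3=0(const) -> 1000
Step 3: G0=NOT G1=NOT 0=1 G1=G1&G3=0&0=0 G2=G1|G3=0|0=0 G3=0(const) -> 1000
State from step 3 equals state from step 2 -> cycle length 1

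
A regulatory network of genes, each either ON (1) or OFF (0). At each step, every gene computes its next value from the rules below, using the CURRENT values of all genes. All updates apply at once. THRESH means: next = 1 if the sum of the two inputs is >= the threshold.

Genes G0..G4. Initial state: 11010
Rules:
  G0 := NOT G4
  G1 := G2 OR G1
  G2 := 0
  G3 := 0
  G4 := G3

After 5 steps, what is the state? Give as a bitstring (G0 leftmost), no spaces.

Step 1: G0=NOT G4=NOT 0=1 G1=G2|G1=0|1=1 G2=0(const) G3=0(const) G4=G3=1 -> 11001
Step 2: G0=NOT G4=NOT 1=0 G1=G2|G1=0|1=1 G2=0(const) G3=0(const) G4=G3=0 -> 01000
Step 3: G0=NOT G4=NOT 0=1 G1=G2|G1=0|1=1 G2=0(const) G3=0(const) G4=G3=0 -> 11000
Step 4: G0=NOT G4=NOT 0=1 G1=G2|G1=0|1=1 G2=0(const) G3=0(const) G4=G3=0 -> 11000
Step 5: G0=NOT G4=NOT 0=1 G1=G2|G1=0|1=1 G2=0(const) G3=0(const) G4=G3=0 -> 11000

11000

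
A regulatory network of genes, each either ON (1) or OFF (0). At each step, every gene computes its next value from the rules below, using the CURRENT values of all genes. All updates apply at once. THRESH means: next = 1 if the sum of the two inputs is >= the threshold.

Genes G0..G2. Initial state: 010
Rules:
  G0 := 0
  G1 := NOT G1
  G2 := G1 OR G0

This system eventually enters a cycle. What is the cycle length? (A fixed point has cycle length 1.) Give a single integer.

Step 0: 010
Step 1: G0=0(const) G1=NOT G1=NOT 1=0 G2=G1|G0=1|0=1 -> 001
Step 2: G0=0(const) G1=NOT G1=NOT 0=1 G2=G1|G0=0|0=0 -> 010
State from step 2 equals state from step 0 -> cycle length 2

Answer: 2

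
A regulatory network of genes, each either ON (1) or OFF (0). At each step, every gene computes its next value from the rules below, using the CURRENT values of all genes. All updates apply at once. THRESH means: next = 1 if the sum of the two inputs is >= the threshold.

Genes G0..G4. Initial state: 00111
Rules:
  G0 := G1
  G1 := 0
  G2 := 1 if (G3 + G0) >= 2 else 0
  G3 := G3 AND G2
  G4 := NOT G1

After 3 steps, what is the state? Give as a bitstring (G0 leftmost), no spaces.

Step 1: G0=G1=0 G1=0(const) G2=(1+0>=2)=0 G3=G3&G2=1&1=1 G4=NOT G1=NOT 0=1 -> 00011
Step 2: G0=G1=0 G1=0(const) G2=(1+0>=2)=0 G3=G3&G2=1&0=0 G4=NOT G1=NOT 0=1 -> 00001
Step 3: G0=G1=0 G1=0(const) G2=(0+0>=2)=0 G3=G3&G2=0&0=0 G4=NOT G1=NOT 0=1 -> 00001

00001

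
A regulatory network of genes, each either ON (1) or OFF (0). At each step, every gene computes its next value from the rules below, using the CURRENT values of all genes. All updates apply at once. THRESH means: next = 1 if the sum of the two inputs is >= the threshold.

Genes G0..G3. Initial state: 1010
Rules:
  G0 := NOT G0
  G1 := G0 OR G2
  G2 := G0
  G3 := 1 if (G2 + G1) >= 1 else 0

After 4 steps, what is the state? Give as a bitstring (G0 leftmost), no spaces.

Step 1: G0=NOT G0=NOT 1=0 G1=G0|G2=1|1=1 G2=G0=1 G3=(1+0>=1)=1 -> 0111
Step 2: G0=NOT G0=NOT 0=1 G1=G0|G2=0|1=1 G2=G0=0 G3=(1+1>=1)=1 -> 1101
Step 3: G0=NOT G0=NOT 1=0 G1=G0|G2=1|0=1 G2=G0=1 G3=(0+1>=1)=1 -> 0111
Step 4: G0=NOT G0=NOT 0=1 G1=G0|G2=0|1=1 G2=G0=0 G3=(1+1>=1)=1 -> 1101

1101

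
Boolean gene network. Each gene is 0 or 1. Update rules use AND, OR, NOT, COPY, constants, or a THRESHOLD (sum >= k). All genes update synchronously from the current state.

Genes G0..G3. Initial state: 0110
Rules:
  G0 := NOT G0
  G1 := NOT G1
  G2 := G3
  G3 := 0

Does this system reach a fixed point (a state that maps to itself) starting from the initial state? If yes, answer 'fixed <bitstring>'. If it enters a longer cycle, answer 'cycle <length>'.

Answer: cycle 2

Derivation:
Step 0: 0110
Step 1: G0=NOT G0=NOT 0=1 G1=NOT G1=NOT 1=0 G2=G3=0 G3=0(const) -> 1000
Step 2: G0=NOT G0=NOT 1=0 G1=NOT G1=NOT 0=1 G2=G3=0 G3=0(const) -> 0100
Step 3: G0=NOT G0=NOT 0=1 G1=NOT G1=NOT 1=0 G2=G3=0 G3=0(const) -> 1000
Cycle of length 2 starting at step 1 -> no fixed point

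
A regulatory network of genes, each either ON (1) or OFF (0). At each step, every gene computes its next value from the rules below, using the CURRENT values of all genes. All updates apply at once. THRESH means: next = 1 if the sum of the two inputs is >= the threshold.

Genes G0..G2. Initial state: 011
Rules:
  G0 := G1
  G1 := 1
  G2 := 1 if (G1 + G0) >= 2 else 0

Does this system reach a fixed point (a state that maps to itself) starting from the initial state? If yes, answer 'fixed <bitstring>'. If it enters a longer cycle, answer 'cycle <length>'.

Step 0: 011
Step 1: G0=G1=1 G1=1(const) G2=(1+0>=2)=0 -> 110
Step 2: G0=G1=1 G1=1(const) G2=(1+1>=2)=1 -> 111
Step 3: G0=G1=1 G1=1(const) G2=(1+1>=2)=1 -> 111
Fixed point reached at step 2: 111

Answer: fixed 111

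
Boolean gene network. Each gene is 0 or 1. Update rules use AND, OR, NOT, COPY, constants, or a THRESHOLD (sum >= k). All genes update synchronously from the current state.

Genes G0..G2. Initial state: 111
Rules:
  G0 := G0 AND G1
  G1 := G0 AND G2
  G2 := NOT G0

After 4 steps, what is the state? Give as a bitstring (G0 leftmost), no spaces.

Step 1: G0=G0&G1=1&1=1 G1=G0&G2=1&1=1 G2=NOT G0=NOT 1=0 -> 110
Step 2: G0=G0&G1=1&1=1 G1=G0&G2=1&0=0 G2=NOT G0=NOT 1=0 -> 100
Step 3: G0=G0&G1=1&0=0 G1=G0&G2=1&0=0 G2=NOT G0=NOT 1=0 -> 000
Step 4: G0=G0&G1=0&0=0 G1=G0&G2=0&0=0 G2=NOT G0=NOT 0=1 -> 001

001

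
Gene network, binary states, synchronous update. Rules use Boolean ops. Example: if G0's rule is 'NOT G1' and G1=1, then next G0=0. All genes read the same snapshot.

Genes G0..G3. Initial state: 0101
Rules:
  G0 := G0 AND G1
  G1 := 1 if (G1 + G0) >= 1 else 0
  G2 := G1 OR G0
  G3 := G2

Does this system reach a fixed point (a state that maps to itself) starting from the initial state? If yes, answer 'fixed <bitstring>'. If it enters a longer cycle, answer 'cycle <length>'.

Step 0: 0101
Step 1: G0=G0&G1=0&1=0 G1=(1+0>=1)=1 G2=G1|G0=1|0=1 G3=G2=0 -> 0110
Step 2: G0=G0&G1=0&1=0 G1=(1+0>=1)=1 G2=G1|G0=1|0=1 G3=G2=1 -> 0111
Step 3: G0=G0&G1=0&1=0 G1=(1+0>=1)=1 G2=G1|G0=1|0=1 G3=G2=1 -> 0111
Fixed point reached at step 2: 0111

Answer: fixed 0111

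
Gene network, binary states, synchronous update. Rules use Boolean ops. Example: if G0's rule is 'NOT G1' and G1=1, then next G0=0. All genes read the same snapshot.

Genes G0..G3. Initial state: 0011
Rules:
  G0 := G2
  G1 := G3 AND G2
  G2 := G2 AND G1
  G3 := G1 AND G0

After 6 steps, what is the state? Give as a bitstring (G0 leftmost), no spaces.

Step 1: G0=G2=1 G1=G3&G2=1&1=1 G2=G2&G1=1&0=0 G3=G1&G0=0&0=0 -> 1100
Step 2: G0=G2=0 G1=G3&G2=0&0=0 G2=G2&G1=0&1=0 G3=G1&G0=1&1=1 -> 0001
Step 3: G0=G2=0 G1=G3&G2=1&0=0 G2=G2&G1=0&0=0 G3=G1&G0=0&0=0 -> 0000
Step 4: G0=G2=0 G1=G3&G2=0&0=0 G2=G2&G1=0&0=0 G3=G1&G0=0&0=0 -> 0000
Step 5: G0=G2=0 G1=G3&G2=0&0=0 G2=G2&G1=0&0=0 G3=G1&G0=0&0=0 -> 0000
Step 6: G0=G2=0 G1=G3&G2=0&0=0 G2=G2&G1=0&0=0 G3=G1&G0=0&0=0 -> 0000

0000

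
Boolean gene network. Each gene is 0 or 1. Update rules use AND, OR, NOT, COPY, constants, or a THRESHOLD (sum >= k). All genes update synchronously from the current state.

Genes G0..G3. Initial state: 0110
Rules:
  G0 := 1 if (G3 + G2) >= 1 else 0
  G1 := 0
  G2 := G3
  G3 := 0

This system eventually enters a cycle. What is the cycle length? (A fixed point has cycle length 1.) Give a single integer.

Step 0: 0110
Step 1: G0=(0+1>=1)=1 G1=0(const) G2=G3=0 G3=0(const) -> 1000
Step 2: G0=(0+0>=1)=0 G1=0(const) G2=G3=0 G3=0(const) -> 0000
Step 3: G0=(0+0>=1)=0 G1=0(const) G2=G3=0 G3=0(const) -> 0000
State from step 3 equals state from step 2 -> cycle length 1

Answer: 1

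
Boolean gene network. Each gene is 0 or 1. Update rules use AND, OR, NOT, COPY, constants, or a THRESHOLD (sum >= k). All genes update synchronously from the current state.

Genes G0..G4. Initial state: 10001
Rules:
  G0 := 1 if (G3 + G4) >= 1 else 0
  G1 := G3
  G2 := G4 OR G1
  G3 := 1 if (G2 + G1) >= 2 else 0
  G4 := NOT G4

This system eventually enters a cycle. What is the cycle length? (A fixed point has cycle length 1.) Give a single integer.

Step 0: 10001
Step 1: G0=(0+1>=1)=1 G1=G3=0 G2=G4|G1=1|0=1 G3=(0+0>=2)=0 G4=NOT G4=NOT 1=0 -> 10100
Step 2: G0=(0+0>=1)=0 G1=G3=0 G2=G4|G1=0|0=0 G3=(1+0>=2)=0 G4=NOT G4=NOT 0=1 -> 00001
Step 3: G0=(0+1>=1)=1 G1=G3=0 G2=G4|G1=1|0=1 G3=(0+0>=2)=0 G4=NOT G4=NOT 1=0 -> 10100
State from step 3 equals state from step 1 -> cycle length 2

Answer: 2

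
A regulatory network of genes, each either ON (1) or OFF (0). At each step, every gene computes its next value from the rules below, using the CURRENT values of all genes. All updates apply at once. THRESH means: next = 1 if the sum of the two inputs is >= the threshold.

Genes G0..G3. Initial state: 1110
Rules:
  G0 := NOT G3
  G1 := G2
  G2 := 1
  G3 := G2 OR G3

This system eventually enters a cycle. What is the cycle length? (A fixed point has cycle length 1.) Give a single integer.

Answer: 1

Derivation:
Step 0: 1110
Step 1: G0=NOT G3=NOT 0=1 G1=G2=1 G2=1(const) G3=G2|G3=1|0=1 -> 1111
Step 2: G0=NOT G3=NOT 1=0 G1=G2=1 G2=1(const) G3=G2|G3=1|1=1 -> 0111
Step 3: G0=NOT G3=NOT 1=0 G1=G2=1 G2=1(const) G3=G2|G3=1|1=1 -> 0111
State from step 3 equals state from step 2 -> cycle length 1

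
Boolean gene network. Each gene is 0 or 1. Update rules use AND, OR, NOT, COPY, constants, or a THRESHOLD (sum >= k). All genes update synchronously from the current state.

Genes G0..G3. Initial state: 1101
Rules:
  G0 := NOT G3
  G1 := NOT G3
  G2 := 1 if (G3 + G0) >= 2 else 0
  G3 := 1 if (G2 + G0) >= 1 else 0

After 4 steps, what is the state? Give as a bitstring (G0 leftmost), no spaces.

Step 1: G0=NOT G3=NOT 1=0 G1=NOT G3=NOT 1=0 G2=(1+1>=2)=1 G3=(0+1>=1)=1 -> 0011
Step 2: G0=NOT G3=NOT 1=0 G1=NOT G3=NOT 1=0 G2=(1+0>=2)=0 G3=(1+0>=1)=1 -> 0001
Step 3: G0=NOT G3=NOT 1=0 G1=NOT G3=NOT 1=0 G2=(1+0>=2)=0 G3=(0+0>=1)=0 -> 0000
Step 4: G0=NOT G3=NOT 0=1 G1=NOT G3=NOT 0=1 G2=(0+0>=2)=0 G3=(0+0>=1)=0 -> 1100

1100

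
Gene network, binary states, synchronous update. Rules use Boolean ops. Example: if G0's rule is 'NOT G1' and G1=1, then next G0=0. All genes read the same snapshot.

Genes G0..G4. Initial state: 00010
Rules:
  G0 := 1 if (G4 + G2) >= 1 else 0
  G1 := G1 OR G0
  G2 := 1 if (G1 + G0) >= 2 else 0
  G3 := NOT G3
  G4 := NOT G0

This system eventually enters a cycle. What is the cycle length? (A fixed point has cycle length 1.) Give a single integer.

Answer: 2

Derivation:
Step 0: 00010
Step 1: G0=(0+0>=1)=0 G1=G1|G0=0|0=0 G2=(0+0>=2)=0 G3=NOT G3=NOT 1=0 G4=NOT G0=NOT 0=1 -> 00001
Step 2: G0=(1+0>=1)=1 G1=G1|G0=0|0=0 G2=(0+0>=2)=0 G3=NOT G3=NOT 0=1 G4=NOT G0=NOT 0=1 -> 10011
Step 3: G0=(1+0>=1)=1 G1=G1|G0=0|1=1 G2=(0+1>=2)=0 G3=NOT G3=NOT 1=0 G4=NOT G0=NOT 1=0 -> 11000
Step 4: G0=(0+0>=1)=0 G1=G1|G0=1|1=1 G2=(1+1>=2)=1 G3=NOT G3=NOT 0=1 G4=NOT G0=NOT 1=0 -> 01110
Step 5: G0=(0+1>=1)=1 G1=G1|G0=1|0=1 G2=(1+0>=2)=0 G3=NOT G3=NOT 1=0 G4=NOT G0=NOT 0=1 -> 11001
Step 6: G0=(1+0>=1)=1 G1=G1|G0=1|1=1 G2=(1+1>=2)=1 G3=NOT G3=NOT 0=1 G4=NOT G0=NOT 1=0 -> 11110
Step 7: G0=(0+1>=1)=1 G1=G1|G0=1|1=1 G2=(1+1>=2)=1 G3=NOT G3=NOT 1=0 G4=NOT G0=NOT 1=0 -> 11100
Step 8: G0=(0+1>=1)=1 G1=G1|G0=1|1=1 G2=(1+1>=2)=1 G3=NOT G3=NOT 0=1 G4=NOT G0=NOT 1=0 -> 11110
State from step 8 equals state from step 6 -> cycle length 2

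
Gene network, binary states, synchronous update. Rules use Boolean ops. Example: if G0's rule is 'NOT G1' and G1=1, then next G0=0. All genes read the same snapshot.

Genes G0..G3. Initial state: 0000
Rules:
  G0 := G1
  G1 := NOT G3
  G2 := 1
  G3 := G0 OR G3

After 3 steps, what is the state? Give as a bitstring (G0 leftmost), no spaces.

Step 1: G0=G1=0 G1=NOT G3=NOT 0=1 G2=1(const) G3=G0|G3=0|0=0 -> 0110
Step 2: G0=G1=1 G1=NOT G3=NOT 0=1 G2=1(const) G3=G0|G3=0|0=0 -> 1110
Step 3: G0=G1=1 G1=NOT G3=NOT 0=1 G2=1(const) G3=G0|G3=1|0=1 -> 1111

1111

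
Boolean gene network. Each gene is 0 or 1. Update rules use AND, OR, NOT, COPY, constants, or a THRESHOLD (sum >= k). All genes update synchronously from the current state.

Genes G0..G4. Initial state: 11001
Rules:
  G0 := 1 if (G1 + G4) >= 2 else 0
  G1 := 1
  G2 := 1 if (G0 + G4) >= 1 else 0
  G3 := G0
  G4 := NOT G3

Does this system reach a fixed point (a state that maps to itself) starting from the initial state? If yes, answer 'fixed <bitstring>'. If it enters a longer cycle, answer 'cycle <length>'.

Step 0: 11001
Step 1: G0=(1+1>=2)=1 G1=1(const) G2=(1+1>=1)=1 G3=G0=1 G4=NOT G3=NOT 0=1 -> 11111
Step 2: G0=(1+1>=2)=1 G1=1(const) G2=(1+1>=1)=1 G3=G0=1 G4=NOT G3=NOT 1=0 -> 11110
Step 3: G0=(1+0>=2)=0 G1=1(const) G2=(1+0>=1)=1 G3=G0=1 G4=NOT G3=NOT 1=0 -> 01110
Step 4: G0=(1+0>=2)=0 G1=1(const) G2=(0+0>=1)=0 G3=G0=0 G4=NOT G3=NOT 1=0 -> 01000
Step 5: G0=(1+0>=2)=0 G1=1(const) G2=(0+0>=1)=0 G3=G0=0 G4=NOT G3=NOT 0=1 -> 01001
Step 6: G0=(1+1>=2)=1 G1=1(const) G2=(0+1>=1)=1 G3=G0=0 G4=NOT G3=NOT 0=1 -> 11101
Step 7: G0=(1+1>=2)=1 G1=1(const) G2=(1+1>=1)=1 G3=G0=1 G4=NOT G3=NOT 0=1 -> 11111
Cycle of length 6 starting at step 1 -> no fixed point

Answer: cycle 6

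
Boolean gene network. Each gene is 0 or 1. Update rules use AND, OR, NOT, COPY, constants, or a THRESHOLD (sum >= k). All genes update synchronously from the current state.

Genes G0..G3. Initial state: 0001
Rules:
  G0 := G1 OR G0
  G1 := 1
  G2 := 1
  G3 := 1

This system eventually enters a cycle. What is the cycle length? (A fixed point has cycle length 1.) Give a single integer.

Answer: 1

Derivation:
Step 0: 0001
Step 1: G0=G1|G0=0|0=0 G1=1(const) G2=1(const) G3=1(const) -> 0111
Step 2: G0=G1|G0=1|0=1 G1=1(const) G2=1(const) G3=1(const) -> 1111
Step 3: G0=G1|G0=1|1=1 G1=1(const) G2=1(const) G3=1(const) -> 1111
State from step 3 equals state from step 2 -> cycle length 1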